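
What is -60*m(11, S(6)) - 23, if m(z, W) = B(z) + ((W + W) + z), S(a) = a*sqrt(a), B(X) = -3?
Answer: -503 - 720*sqrt(6) ≈ -2266.6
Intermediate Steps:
S(a) = a**(3/2)
m(z, W) = -3 + z + 2*W (m(z, W) = -3 + ((W + W) + z) = -3 + (2*W + z) = -3 + (z + 2*W) = -3 + z + 2*W)
-60*m(11, S(6)) - 23 = -60*(-3 + 11 + 2*6**(3/2)) - 23 = -60*(-3 + 11 + 2*(6*sqrt(6))) - 23 = -60*(-3 + 11 + 12*sqrt(6)) - 23 = -60*(8 + 12*sqrt(6)) - 23 = (-480 - 720*sqrt(6)) - 23 = -503 - 720*sqrt(6)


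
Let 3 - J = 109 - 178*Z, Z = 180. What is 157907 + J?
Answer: 189841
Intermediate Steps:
J = 31934 (J = 3 - (109 - 178*180) = 3 - (109 - 32040) = 3 - 1*(-31931) = 3 + 31931 = 31934)
157907 + J = 157907 + 31934 = 189841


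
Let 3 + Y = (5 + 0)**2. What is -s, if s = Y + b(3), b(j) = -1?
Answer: -21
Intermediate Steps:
Y = 22 (Y = -3 + (5 + 0)**2 = -3 + 5**2 = -3 + 25 = 22)
s = 21 (s = 22 - 1 = 21)
-s = -1*21 = -21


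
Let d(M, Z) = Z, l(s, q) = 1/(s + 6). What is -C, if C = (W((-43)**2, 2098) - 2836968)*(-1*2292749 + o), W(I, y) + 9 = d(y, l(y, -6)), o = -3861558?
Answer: -36735056064357349/2104 ≈ -1.7460e+13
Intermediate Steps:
l(s, q) = 1/(6 + s)
W(I, y) = -9 + 1/(6 + y)
C = 36735056064357349/2104 (C = ((-53 - 9*2098)/(6 + 2098) - 2836968)*(-1*2292749 - 3861558) = ((-53 - 18882)/2104 - 2836968)*(-2292749 - 3861558) = ((1/2104)*(-18935) - 2836968)*(-6154307) = (-18935/2104 - 2836968)*(-6154307) = -5968999607/2104*(-6154307) = 36735056064357349/2104 ≈ 1.7460e+13)
-C = -1*36735056064357349/2104 = -36735056064357349/2104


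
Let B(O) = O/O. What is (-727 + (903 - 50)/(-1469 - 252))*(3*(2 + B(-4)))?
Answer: -11268180/1721 ≈ -6547.5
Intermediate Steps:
B(O) = 1
(-727 + (903 - 50)/(-1469 - 252))*(3*(2 + B(-4))) = (-727 + (903 - 50)/(-1469 - 252))*(3*(2 + 1)) = (-727 + 853/(-1721))*(3*3) = (-727 + 853*(-1/1721))*9 = (-727 - 853/1721)*9 = -1252020/1721*9 = -11268180/1721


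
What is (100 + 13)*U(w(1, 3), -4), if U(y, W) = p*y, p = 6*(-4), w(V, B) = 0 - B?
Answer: 8136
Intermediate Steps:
w(V, B) = -B
p = -24
U(y, W) = -24*y
(100 + 13)*U(w(1, 3), -4) = (100 + 13)*(-(-24)*3) = 113*(-24*(-3)) = 113*72 = 8136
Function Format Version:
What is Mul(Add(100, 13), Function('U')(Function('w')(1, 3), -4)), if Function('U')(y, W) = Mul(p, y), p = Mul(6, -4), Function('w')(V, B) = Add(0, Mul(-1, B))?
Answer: 8136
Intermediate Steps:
Function('w')(V, B) = Mul(-1, B)
p = -24
Function('U')(y, W) = Mul(-24, y)
Mul(Add(100, 13), Function('U')(Function('w')(1, 3), -4)) = Mul(Add(100, 13), Mul(-24, Mul(-1, 3))) = Mul(113, Mul(-24, -3)) = Mul(113, 72) = 8136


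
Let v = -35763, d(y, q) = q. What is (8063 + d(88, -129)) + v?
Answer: -27829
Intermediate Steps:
(8063 + d(88, -129)) + v = (8063 - 129) - 35763 = 7934 - 35763 = -27829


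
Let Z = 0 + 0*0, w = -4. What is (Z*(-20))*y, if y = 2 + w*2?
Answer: 0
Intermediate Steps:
Z = 0 (Z = 0 + 0 = 0)
y = -6 (y = 2 - 4*2 = 2 - 8 = -6)
(Z*(-20))*y = (0*(-20))*(-6) = 0*(-6) = 0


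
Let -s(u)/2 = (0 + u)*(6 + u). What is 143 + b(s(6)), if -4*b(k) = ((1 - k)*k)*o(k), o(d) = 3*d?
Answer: -2254897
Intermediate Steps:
s(u) = -2*u*(6 + u) (s(u) = -2*(0 + u)*(6 + u) = -2*u*(6 + u))
b(k) = -3*k**2*(1 - k)/4 (b(k) = -(1 - k)*k*3*k/4 = -k*(1 - k)*3*k/4 = -3*k**2*(1 - k)/4)
143 + b(s(6)) = 143 + 3*(-2*6*(6 + 6))**2*(-1 - 2*6*(6 + 6))/4 = 143 + 3*(-2*6*12)**2*(-1 - 2*6*12)/4 = 143 + (3/4)*(-144)**2*(-1 - 144) = 143 + (3/4)*20736*(-145) = 143 - 2255040 = -2254897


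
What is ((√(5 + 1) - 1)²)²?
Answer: (1 - √6)⁴ ≈ 4.4143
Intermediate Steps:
((√(5 + 1) - 1)²)² = ((√6 - 1)²)² = ((-1 + √6)²)² = (-1 + √6)⁴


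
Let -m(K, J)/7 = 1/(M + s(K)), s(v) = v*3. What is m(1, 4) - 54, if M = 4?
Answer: -55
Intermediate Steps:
s(v) = 3*v
m(K, J) = -7/(4 + 3*K)
m(1, 4) - 54 = -7/(4 + 3*1) - 54 = -7/(4 + 3) - 54 = -7/7 - 54 = -7*⅐ - 54 = -1 - 54 = -55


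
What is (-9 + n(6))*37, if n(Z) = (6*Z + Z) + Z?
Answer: 1443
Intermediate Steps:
n(Z) = 8*Z (n(Z) = 7*Z + Z = 8*Z)
(-9 + n(6))*37 = (-9 + 8*6)*37 = (-9 + 48)*37 = 39*37 = 1443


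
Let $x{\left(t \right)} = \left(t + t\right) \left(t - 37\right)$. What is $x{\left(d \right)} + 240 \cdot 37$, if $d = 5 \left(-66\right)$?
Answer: $251100$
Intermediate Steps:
$d = -330$
$x{\left(t \right)} = 2 t \left(-37 + t\right)$
$x{\left(d \right)} + 240 \cdot 37 = 2 \left(-330\right) \left(-37 - 330\right) + 240 \cdot 37 = 2 \left(-330\right) \left(-367\right) + 8880 = 242220 + 8880 = 251100$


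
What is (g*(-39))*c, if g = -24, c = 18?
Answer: 16848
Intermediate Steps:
(g*(-39))*c = -24*(-39)*18 = 936*18 = 16848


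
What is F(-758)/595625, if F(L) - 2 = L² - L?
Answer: 575324/595625 ≈ 0.96592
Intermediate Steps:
F(L) = 2 + L² - L (F(L) = 2 + (L² - L) = 2 + L² - L)
F(-758)/595625 = (2 + (-758)² - 1*(-758))/595625 = (2 + 574564 + 758)*(1/595625) = 575324*(1/595625) = 575324/595625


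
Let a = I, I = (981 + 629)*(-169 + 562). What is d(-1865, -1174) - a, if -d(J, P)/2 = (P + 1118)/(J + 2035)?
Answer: -53781994/85 ≈ -6.3273e+5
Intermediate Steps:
I = 632730 (I = 1610*393 = 632730)
d(J, P) = -2*(1118 + P)/(2035 + J) (d(J, P) = -2*(P + 1118)/(J + 2035) = -2*(1118 + P)/(2035 + J))
a = 632730
d(-1865, -1174) - a = 2*(-1118 - 1*(-1174))/(2035 - 1865) - 1*632730 = 2*(-1118 + 1174)/170 - 632730 = 2*(1/170)*56 - 632730 = 56/85 - 632730 = -53781994/85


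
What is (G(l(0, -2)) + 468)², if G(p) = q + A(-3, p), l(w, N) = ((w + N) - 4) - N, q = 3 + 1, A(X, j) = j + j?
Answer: 215296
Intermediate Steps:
A(X, j) = 2*j
q = 4
l(w, N) = -4 + w (l(w, N) = ((N + w) - 4) - N = (-4 + N + w) - N = -4 + w)
G(p) = 4 + 2*p
(G(l(0, -2)) + 468)² = ((4 + 2*(-4 + 0)) + 468)² = ((4 + 2*(-4)) + 468)² = ((4 - 8) + 468)² = (-4 + 468)² = 464² = 215296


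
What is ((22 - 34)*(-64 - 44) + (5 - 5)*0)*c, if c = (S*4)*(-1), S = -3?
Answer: 15552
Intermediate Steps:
c = 12 (c = -3*4*(-1) = -12*(-1) = 12)
((22 - 34)*(-64 - 44) + (5 - 5)*0)*c = ((22 - 34)*(-64 - 44) + (5 - 5)*0)*12 = (-12*(-108) + 0*0)*12 = (1296 + 0)*12 = 1296*12 = 15552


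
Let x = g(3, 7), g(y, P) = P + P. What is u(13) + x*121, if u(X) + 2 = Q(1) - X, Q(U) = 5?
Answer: 1684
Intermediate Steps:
u(X) = 3 - X (u(X) = -2 + (5 - X) = 3 - X)
g(y, P) = 2*P
x = 14 (x = 2*7 = 14)
u(13) + x*121 = (3 - 1*13) + 14*121 = (3 - 13) + 1694 = -10 + 1694 = 1684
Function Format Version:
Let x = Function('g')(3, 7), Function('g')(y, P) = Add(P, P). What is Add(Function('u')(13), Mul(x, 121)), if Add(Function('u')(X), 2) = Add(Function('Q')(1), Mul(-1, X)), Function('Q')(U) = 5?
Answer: 1684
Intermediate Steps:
Function('u')(X) = Add(3, Mul(-1, X)) (Function('u')(X) = Add(-2, Add(5, Mul(-1, X))) = Add(3, Mul(-1, X)))
Function('g')(y, P) = Mul(2, P)
x = 14 (x = Mul(2, 7) = 14)
Add(Function('u')(13), Mul(x, 121)) = Add(Add(3, Mul(-1, 13)), Mul(14, 121)) = Add(Add(3, -13), 1694) = Add(-10, 1694) = 1684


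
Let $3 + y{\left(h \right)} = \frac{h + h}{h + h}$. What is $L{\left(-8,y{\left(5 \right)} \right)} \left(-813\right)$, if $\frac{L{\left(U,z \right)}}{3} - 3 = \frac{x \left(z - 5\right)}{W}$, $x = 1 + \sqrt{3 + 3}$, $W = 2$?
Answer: $\frac{2439}{2} + \frac{17073 \sqrt{6}}{2} \approx 22130.0$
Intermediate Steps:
$x = 1 + \sqrt{6} \approx 3.4495$
$y{\left(h \right)} = -2$ ($y{\left(h \right)} = -3 + \frac{h + h}{h + h} = -3 + \frac{2 h}{2 h} = -3 + 2 h \frac{1}{2 h} = -3 + 1 = -2$)
$L{\left(U,z \right)} = 9 + \frac{3 \left(1 + \sqrt{6}\right) \left(-5 + z\right)}{2}$ ($L{\left(U,z \right)} = 9 + 3 \frac{\left(1 + \sqrt{6}\right) \left(z - 5\right)}{2} = 9 + 3 \left(1 + \sqrt{6}\right) \left(-5 + z\right) \frac{1}{2} = 9 + 3 \frac{\left(1 + \sqrt{6}\right) \left(-5 + z\right)}{2} = 9 + \frac{3 \left(1 + \sqrt{6}\right) \left(-5 + z\right)}{2}$)
$L{\left(-8,y{\left(5 \right)} \right)} \left(-813\right) = \left(\frac{3}{2} - \frac{15 \sqrt{6}}{2} + \frac{3}{2} \left(-2\right) \left(1 + \sqrt{6}\right)\right) \left(-813\right) = \left(\frac{3}{2} - \frac{15 \sqrt{6}}{2} - \left(3 + 3 \sqrt{6}\right)\right) \left(-813\right) = \left(- \frac{3}{2} - \frac{21 \sqrt{6}}{2}\right) \left(-813\right) = \frac{2439}{2} + \frac{17073 \sqrt{6}}{2}$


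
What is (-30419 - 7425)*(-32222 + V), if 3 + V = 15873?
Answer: 618825088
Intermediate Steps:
V = 15870 (V = -3 + 15873 = 15870)
(-30419 - 7425)*(-32222 + V) = (-30419 - 7425)*(-32222 + 15870) = -37844*(-16352) = 618825088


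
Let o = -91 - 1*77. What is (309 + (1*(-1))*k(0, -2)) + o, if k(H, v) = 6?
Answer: 135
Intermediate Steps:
o = -168 (o = -91 - 77 = -168)
(309 + (1*(-1))*k(0, -2)) + o = (309 + (1*(-1))*6) - 168 = (309 - 1*6) - 168 = (309 - 6) - 168 = 303 - 168 = 135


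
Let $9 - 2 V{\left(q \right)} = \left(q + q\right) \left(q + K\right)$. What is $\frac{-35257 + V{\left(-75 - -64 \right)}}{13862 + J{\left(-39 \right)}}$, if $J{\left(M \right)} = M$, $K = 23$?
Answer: $- \frac{70241}{27646} \approx -2.5407$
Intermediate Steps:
$V{\left(q \right)} = \frac{9}{2} - q \left(23 + q\right)$ ($V{\left(q \right)} = \frac{9}{2} - \frac{\left(q + q\right) \left(q + 23\right)}{2} = \frac{9}{2} - \frac{2 q \left(23 + q\right)}{2} = \frac{9}{2} - q \left(23 + q\right)$)
$\frac{-35257 + V{\left(-75 - -64 \right)}}{13862 + J{\left(-39 \right)}} = \frac{-35257 - \left(- \frac{9}{2} + \left(-75 - -64\right)^{2} + 23 \left(-75 - -64\right)\right)}{13862 - 39} = \frac{-35257 - \left(- \frac{9}{2} + \left(-75 + 64\right)^{2} + 23 \left(-75 + 64\right)\right)}{13823} = \left(-35257 - - \frac{273}{2}\right) \frac{1}{13823} = \left(-35257 + \left(\frac{9}{2} - 121 + 253\right)\right) \frac{1}{13823} = \left(-35257 + \frac{273}{2}\right) \frac{1}{13823} = \left(- \frac{70241}{2}\right) \frac{1}{13823} = - \frac{70241}{27646}$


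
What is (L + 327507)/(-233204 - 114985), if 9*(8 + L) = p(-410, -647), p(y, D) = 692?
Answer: -2948183/3133701 ≈ -0.94080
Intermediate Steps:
L = 620/9 (L = -8 + (1/9)*692 = -8 + 692/9 = 620/9 ≈ 68.889)
(L + 327507)/(-233204 - 114985) = (620/9 + 327507)/(-233204 - 114985) = (2948183/9)/(-348189) = (2948183/9)*(-1/348189) = -2948183/3133701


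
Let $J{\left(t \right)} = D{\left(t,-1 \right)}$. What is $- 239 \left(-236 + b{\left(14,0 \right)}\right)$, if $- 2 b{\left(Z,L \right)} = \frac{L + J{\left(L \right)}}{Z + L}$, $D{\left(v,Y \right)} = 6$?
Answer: $\frac{790373}{14} \approx 56455.0$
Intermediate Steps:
$J{\left(t \right)} = 6$
$b{\left(Z,L \right)} = - \frac{6 + L}{2 \left(L + Z\right)}$ ($b{\left(Z,L \right)} = - \frac{\left(L + 6\right) \frac{1}{Z + L}}{2} = - \frac{\left(6 + L\right) \frac{1}{L + Z}}{2} = - \frac{\frac{1}{L + Z} \left(6 + L\right)}{2} = - \frac{6 + L}{2 \left(L + Z\right)}$)
$- 239 \left(-236 + b{\left(14,0 \right)}\right) = - 239 \left(-236 + \frac{-3 - 0}{0 + 14}\right) = - 239 \left(-236 + \frac{-3 + 0}{14}\right) = - 239 \left(-236 + \frac{1}{14} \left(-3\right)\right) = - 239 \left(-236 - \frac{3}{14}\right) = \left(-239\right) \left(- \frac{3307}{14}\right) = \frac{790373}{14}$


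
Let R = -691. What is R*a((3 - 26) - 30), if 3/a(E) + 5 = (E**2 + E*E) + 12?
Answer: -691/1875 ≈ -0.36853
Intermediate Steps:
a(E) = 3/(7 + 2*E**2) (a(E) = 3/(-5 + ((E**2 + E*E) + 12)) = 3/(-5 + ((E**2 + E**2) + 12)) = 3/(-5 + (2*E**2 + 12)) = 3/(-5 + (12 + 2*E**2)) = 3/(7 + 2*E**2))
R*a((3 - 26) - 30) = -2073/(7 + 2*((3 - 26) - 30)**2) = -2073/(7 + 2*(-23 - 30)**2) = -2073/(7 + 2*(-53)**2) = -2073/(7 + 2*2809) = -2073/(7 + 5618) = -2073/5625 = -691*1/1875 = -691/1875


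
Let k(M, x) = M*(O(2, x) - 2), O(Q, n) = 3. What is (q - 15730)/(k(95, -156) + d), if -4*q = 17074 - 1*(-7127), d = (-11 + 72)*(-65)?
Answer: 87121/15480 ≈ 5.6280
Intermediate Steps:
d = -3965 (d = 61*(-65) = -3965)
q = -24201/4 (q = -(17074 - 1*(-7127))/4 = -(17074 + 7127)/4 = -1/4*24201 = -24201/4 ≈ -6050.3)
k(M, x) = M (k(M, x) = M*(3 - 2) = M*1 = M)
(q - 15730)/(k(95, -156) + d) = (-24201/4 - 15730)/(95 - 3965) = -87121/4/(-3870) = -87121/4*(-1/3870) = 87121/15480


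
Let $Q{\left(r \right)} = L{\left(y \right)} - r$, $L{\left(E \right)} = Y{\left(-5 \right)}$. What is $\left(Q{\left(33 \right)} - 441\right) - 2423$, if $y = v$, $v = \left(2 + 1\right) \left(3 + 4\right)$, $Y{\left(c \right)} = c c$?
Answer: $-2872$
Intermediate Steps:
$Y{\left(c \right)} = c^{2}$
$v = 21$ ($v = 3 \cdot 7 = 21$)
$y = 21$
$L{\left(E \right)} = 25$ ($L{\left(E \right)} = \left(-5\right)^{2} = 25$)
$Q{\left(r \right)} = 25 - r$
$\left(Q{\left(33 \right)} - 441\right) - 2423 = \left(\left(25 - 33\right) - 441\right) - 2423 = \left(-8 - 441\right) - 2423 = -449 - 2423 = -2872$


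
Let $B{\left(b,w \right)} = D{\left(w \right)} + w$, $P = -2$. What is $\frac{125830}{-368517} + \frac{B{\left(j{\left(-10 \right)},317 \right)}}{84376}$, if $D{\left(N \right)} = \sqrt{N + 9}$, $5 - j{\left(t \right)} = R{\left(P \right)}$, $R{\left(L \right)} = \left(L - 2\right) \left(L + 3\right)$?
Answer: $- \frac{10500212191}{31093990392} + \frac{\sqrt{326}}{84376} \approx -0.33748$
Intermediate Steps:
$R{\left(L \right)} = \left(-2 + L\right) \left(3 + L\right)$
$j{\left(t \right)} = 9$ ($j{\left(t \right)} = 5 - \left(-6 - 2 + \left(-2\right)^{2}\right) = 5 - \left(-6 - 2 + 4\right) = 5 - -4 = 5 + 4 = 9$)
$D{\left(N \right)} = \sqrt{9 + N}$
$B{\left(b,w \right)} = w + \sqrt{9 + w}$ ($B{\left(b,w \right)} = \sqrt{9 + w} + w = w + \sqrt{9 + w}$)
$\frac{125830}{-368517} + \frac{B{\left(j{\left(-10 \right)},317 \right)}}{84376} = \frac{125830}{-368517} + \frac{317 + \sqrt{9 + 317}}{84376} = 125830 \left(- \frac{1}{368517}\right) + \left(317 + \sqrt{326}\right) \frac{1}{84376} = - \frac{125830}{368517} + \left(\frac{317}{84376} + \frac{\sqrt{326}}{84376}\right) = - \frac{10500212191}{31093990392} + \frac{\sqrt{326}}{84376}$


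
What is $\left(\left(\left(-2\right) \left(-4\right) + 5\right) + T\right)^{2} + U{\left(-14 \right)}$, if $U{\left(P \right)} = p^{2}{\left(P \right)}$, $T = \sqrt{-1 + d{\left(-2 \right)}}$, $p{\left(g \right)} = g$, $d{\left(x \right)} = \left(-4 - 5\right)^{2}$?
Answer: $445 + 104 \sqrt{5} \approx 677.55$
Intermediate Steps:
$d{\left(x \right)} = 81$ ($d{\left(x \right)} = \left(-9\right)^{2} = 81$)
$T = 4 \sqrt{5}$ ($T = \sqrt{-1 + 81} = \sqrt{80} = 4 \sqrt{5} \approx 8.9443$)
$U{\left(P \right)} = P^{2}$
$\left(\left(\left(-2\right) \left(-4\right) + 5\right) + T\right)^{2} + U{\left(-14 \right)} = \left(\left(\left(-2\right) \left(-4\right) + 5\right) + 4 \sqrt{5}\right)^{2} + \left(-14\right)^{2} = \left(\left(8 + 5\right) + 4 \sqrt{5}\right)^{2} + 196 = \left(13 + 4 \sqrt{5}\right)^{2} + 196 = 196 + \left(13 + 4 \sqrt{5}\right)^{2}$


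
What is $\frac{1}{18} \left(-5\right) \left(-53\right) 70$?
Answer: $\frac{9275}{9} \approx 1030.6$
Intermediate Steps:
$\frac{1}{18} \left(-5\right) \left(-53\right) 70 = \left(- \frac{5}{18}\right) \left(-53\right) 70 = \frac{265}{18} \cdot 70 = \frac{9275}{9}$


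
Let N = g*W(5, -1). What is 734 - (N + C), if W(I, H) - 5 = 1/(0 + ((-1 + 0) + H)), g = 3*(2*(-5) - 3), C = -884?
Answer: 3587/2 ≈ 1793.5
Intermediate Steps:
g = -39 (g = 3*(-10 - 3) = 3*(-13) = -39)
W(I, H) = 5 + 1/(-1 + H) (W(I, H) = 5 + 1/(0 + ((-1 + 0) + H)) = 5 + 1/(0 + (-1 + H)) = 5 + 1/(-1 + H))
N = -351/2 (N = -39*(-4 + 5*(-1))/(-1 - 1) = -39*(-4 - 5)/(-2) = -(-39)*(-9)/2 = -39*9/2 = -351/2 ≈ -175.50)
734 - (N + C) = 734 - (-351/2 - 884) = 734 - 1*(-2119/2) = 734 + 2119/2 = 3587/2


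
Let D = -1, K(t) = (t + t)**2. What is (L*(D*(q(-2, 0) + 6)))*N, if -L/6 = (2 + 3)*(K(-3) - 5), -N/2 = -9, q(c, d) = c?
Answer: 66960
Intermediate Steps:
N = 18 (N = -2*(-9) = 18)
K(t) = 4*t**2 (K(t) = (2*t)**2 = 4*t**2)
L = -930 (L = -6*(2 + 3)*(4*(-3)**2 - 5) = -30*(4*9 - 5) = -30*(36 - 5) = -30*31 = -6*155 = -930)
(L*(D*(q(-2, 0) + 6)))*N = -(-930)*(-2 + 6)*18 = -(-930)*4*18 = -930*(-4)*18 = 3720*18 = 66960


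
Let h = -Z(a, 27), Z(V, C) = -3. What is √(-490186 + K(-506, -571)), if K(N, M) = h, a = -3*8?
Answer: I*√490183 ≈ 700.13*I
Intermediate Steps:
a = -24
h = 3 (h = -1*(-3) = 3)
K(N, M) = 3
√(-490186 + K(-506, -571)) = √(-490186 + 3) = √(-490183) = I*√490183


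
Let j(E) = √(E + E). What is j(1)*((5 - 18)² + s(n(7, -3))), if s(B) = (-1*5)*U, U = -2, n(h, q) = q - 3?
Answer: 179*√2 ≈ 253.14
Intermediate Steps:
n(h, q) = -3 + q
j(E) = √2*√E (j(E) = √(2*E) = √2*√E)
s(B) = 10 (s(B) = -1*5*(-2) = -5*(-2) = 10)
j(1)*((5 - 18)² + s(n(7, -3))) = (√2*√1)*((5 - 18)² + 10) = (√2*1)*((-13)² + 10) = √2*(169 + 10) = √2*179 = 179*√2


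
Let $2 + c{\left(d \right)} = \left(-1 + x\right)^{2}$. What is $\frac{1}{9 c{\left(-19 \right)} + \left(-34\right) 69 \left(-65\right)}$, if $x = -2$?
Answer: $\frac{1}{152553} \approx 6.5551 \cdot 10^{-6}$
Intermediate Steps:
$c{\left(d \right)} = 7$ ($c{\left(d \right)} = -2 + \left(-1 - 2\right)^{2} = -2 + \left(-3\right)^{2} = -2 + 9 = 7$)
$\frac{1}{9 c{\left(-19 \right)} + \left(-34\right) 69 \left(-65\right)} = \frac{1}{9 \cdot 7 + \left(-34\right) 69 \left(-65\right)} = \frac{1}{63 - -152490} = \frac{1}{63 + 152490} = \frac{1}{152553}$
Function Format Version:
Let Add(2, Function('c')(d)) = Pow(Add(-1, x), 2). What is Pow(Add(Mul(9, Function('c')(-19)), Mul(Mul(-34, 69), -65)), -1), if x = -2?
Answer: Rational(1, 152553) ≈ 6.5551e-6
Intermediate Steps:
Function('c')(d) = 7 (Function('c')(d) = Add(-2, Pow(Add(-1, -2), 2)) = Add(-2, Pow(-3, 2)) = Add(-2, 9) = 7)
Pow(Add(Mul(9, Function('c')(-19)), Mul(Mul(-34, 69), -65)), -1) = Pow(Add(Mul(9, 7), Mul(Mul(-34, 69), -65)), -1) = Pow(Add(63, Mul(-2346, -65)), -1) = Pow(Add(63, 152490), -1) = Pow(152553, -1) = Rational(1, 152553)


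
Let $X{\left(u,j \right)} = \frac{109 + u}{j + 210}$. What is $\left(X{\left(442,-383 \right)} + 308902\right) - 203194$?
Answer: $\frac{18286933}{173} \approx 1.057 \cdot 10^{5}$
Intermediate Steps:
$X{\left(u,j \right)} = \frac{109 + u}{210 + j}$
$\left(X{\left(442,-383 \right)} + 308902\right) - 203194 = \left(\frac{109 + 442}{210 - 383} + 308902\right) - 203194 = \left(\frac{1}{-173} \cdot 551 + 308902\right) - 203194 = \left(\left(- \frac{1}{173}\right) 551 + 308902\right) - 203194 = \left(- \frac{551}{173} + 308902\right) - 203194 = \frac{53439495}{173} - 203194 = \frac{18286933}{173}$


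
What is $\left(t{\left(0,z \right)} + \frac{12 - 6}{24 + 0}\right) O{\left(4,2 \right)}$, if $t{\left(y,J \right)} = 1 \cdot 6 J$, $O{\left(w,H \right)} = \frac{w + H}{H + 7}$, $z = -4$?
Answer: $- \frac{95}{6} \approx -15.833$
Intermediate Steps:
$O{\left(w,H \right)} = \frac{H + w}{7 + H}$
$t{\left(y,J \right)} = 6 J$
$\left(t{\left(0,z \right)} + \frac{12 - 6}{24 + 0}\right) O{\left(4,2 \right)} = \left(6 \left(-4\right) + \frac{12 - 6}{24 + 0}\right) \frac{2 + 4}{7 + 2} = \left(-24 + \frac{6}{24}\right) \frac{1}{9} \cdot 6 = \left(-24 + 6 \cdot \frac{1}{24}\right) \frac{1}{9} \cdot 6 = \left(-24 + \frac{1}{4}\right) \frac{2}{3} = \left(- \frac{95}{4}\right) \frac{2}{3} = - \frac{95}{6}$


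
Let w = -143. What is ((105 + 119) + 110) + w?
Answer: 191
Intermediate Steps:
((105 + 119) + 110) + w = ((105 + 119) + 110) - 143 = (224 + 110) - 143 = 334 - 143 = 191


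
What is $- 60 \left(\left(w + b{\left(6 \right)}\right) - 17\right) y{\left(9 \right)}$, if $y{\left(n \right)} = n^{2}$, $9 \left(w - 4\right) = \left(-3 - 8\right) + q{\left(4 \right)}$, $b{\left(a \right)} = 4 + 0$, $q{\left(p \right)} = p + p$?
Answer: $45360$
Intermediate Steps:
$q{\left(p \right)} = 2 p$
$b{\left(a \right)} = 4$
$w = \frac{11}{3}$ ($w = 4 + \frac{\left(-3 - 8\right) + 2 \cdot 4}{9} = 4 + \frac{-11 + 8}{9} = 4 + \frac{1}{9} \left(-3\right) = 4 - \frac{1}{3} = \frac{11}{3} \approx 3.6667$)
$- 60 \left(\left(w + b{\left(6 \right)}\right) - 17\right) y{\left(9 \right)} = - 60 \left(\left(\frac{11}{3} + 4\right) - 17\right) 9^{2} = - 60 \left(\frac{23}{3} - 17\right) 81 = \left(-60\right) \left(- \frac{28}{3}\right) 81 = 560 \cdot 81 = 45360$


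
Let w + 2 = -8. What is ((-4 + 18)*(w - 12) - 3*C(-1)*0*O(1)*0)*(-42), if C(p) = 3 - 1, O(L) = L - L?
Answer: 12936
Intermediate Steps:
O(L) = 0
w = -10 (w = -2 - 8 = -10)
C(p) = 2
((-4 + 18)*(w - 12) - 3*C(-1)*0*O(1)*0)*(-42) = ((-4 + 18)*(-10 - 12) - 3*2*0*0*0)*(-42) = (14*(-22) - 0*0*0)*(-42) = (-308 - 3*0*0)*(-42) = (-308 + 0*0)*(-42) = (-308 + 0)*(-42) = -308*(-42) = 12936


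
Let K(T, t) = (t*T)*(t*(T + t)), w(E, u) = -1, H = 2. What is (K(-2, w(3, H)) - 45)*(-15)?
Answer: 585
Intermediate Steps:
K(T, t) = T*t**2*(T + t) (K(T, t) = (T*t)*(t*(T + t)) = T*t**2*(T + t))
(K(-2, w(3, H)) - 45)*(-15) = (-2*(-1)**2*(-2 - 1) - 45)*(-15) = (-2*1*(-3) - 45)*(-15) = (6 - 45)*(-15) = -39*(-15) = 585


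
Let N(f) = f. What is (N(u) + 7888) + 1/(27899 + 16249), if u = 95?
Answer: 352433485/44148 ≈ 7983.0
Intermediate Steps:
(N(u) + 7888) + 1/(27899 + 16249) = (95 + 7888) + 1/(27899 + 16249) = 7983 + 1/44148 = 352433485/44148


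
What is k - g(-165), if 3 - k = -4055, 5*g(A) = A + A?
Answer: 4124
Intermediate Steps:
g(A) = 2*A/5 (g(A) = (A + A)/5 = (2*A)/5 = 2*A/5)
k = 4058 (k = 3 - 1*(-4055) = 3 + 4055 = 4058)
k - g(-165) = 4058 - 2*(-165)/5 = 4058 - 1*(-66) = 4058 + 66 = 4124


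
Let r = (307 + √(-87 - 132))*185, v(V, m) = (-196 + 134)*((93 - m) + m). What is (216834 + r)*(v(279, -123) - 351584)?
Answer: -97781323150 - 66109750*I*√219 ≈ -9.7781e+10 - 9.7833e+8*I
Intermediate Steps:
v(V, m) = -5766 (v(V, m) = -62*93 = -5766)
r = 56795 + 185*I*√219 (r = (307 + √(-219))*185 = (307 + I*√219)*185 = 56795 + 185*I*√219 ≈ 56795.0 + 2737.8*I)
(216834 + r)*(v(279, -123) - 351584) = (216834 + (56795 + 185*I*√219))*(-5766 - 351584) = (273629 + 185*I*√219)*(-357350) = -97781323150 - 66109750*I*√219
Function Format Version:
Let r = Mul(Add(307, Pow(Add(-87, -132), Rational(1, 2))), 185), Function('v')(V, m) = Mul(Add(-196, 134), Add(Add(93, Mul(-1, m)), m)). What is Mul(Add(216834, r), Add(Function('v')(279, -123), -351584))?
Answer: Add(-97781323150, Mul(-66109750, I, Pow(219, Rational(1, 2)))) ≈ Add(-9.7781e+10, Mul(-9.7833e+8, I))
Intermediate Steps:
Function('v')(V, m) = -5766 (Function('v')(V, m) = Mul(-62, 93) = -5766)
r = Add(56795, Mul(185, I, Pow(219, Rational(1, 2)))) (r = Mul(Add(307, Pow(-219, Rational(1, 2))), 185) = Mul(Add(307, Mul(I, Pow(219, Rational(1, 2)))), 185) = Add(56795, Mul(185, I, Pow(219, Rational(1, 2)))) ≈ Add(56795., Mul(2737.8, I)))
Mul(Add(216834, r), Add(Function('v')(279, -123), -351584)) = Mul(Add(216834, Add(56795, Mul(185, I, Pow(219, Rational(1, 2))))), Add(-5766, -351584)) = Mul(Add(273629, Mul(185, I, Pow(219, Rational(1, 2)))), -357350) = Add(-97781323150, Mul(-66109750, I, Pow(219, Rational(1, 2))))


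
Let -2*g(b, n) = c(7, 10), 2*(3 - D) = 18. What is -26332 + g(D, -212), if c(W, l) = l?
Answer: -26337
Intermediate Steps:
D = -6 (D = 3 - ½*18 = 3 - 9 = -6)
g(b, n) = -5 (g(b, n) = -½*10 = -5)
-26332 + g(D, -212) = -26332 - 5 = -26337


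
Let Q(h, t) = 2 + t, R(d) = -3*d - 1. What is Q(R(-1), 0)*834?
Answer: 1668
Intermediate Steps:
R(d) = -1 - 3*d
Q(R(-1), 0)*834 = (2 + 0)*834 = 2*834 = 1668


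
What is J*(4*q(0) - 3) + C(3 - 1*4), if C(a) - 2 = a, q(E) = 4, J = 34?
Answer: 443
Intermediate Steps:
C(a) = 2 + a
J*(4*q(0) - 3) + C(3 - 1*4) = 34*(4*4 - 3) + (2 + (3 - 1*4)) = 34*(16 - 3) + (2 + (3 - 4)) = 34*13 + (2 - 1) = 442 + 1 = 443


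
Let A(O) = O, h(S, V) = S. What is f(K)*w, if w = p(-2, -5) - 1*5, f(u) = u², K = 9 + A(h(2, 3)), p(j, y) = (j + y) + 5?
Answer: -847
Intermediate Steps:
p(j, y) = 5 + j + y
K = 11 (K = 9 + 2 = 11)
w = -7 (w = (5 - 2 - 5) - 1*5 = -2 - 5 = -7)
f(K)*w = 11²*(-7) = 121*(-7) = -847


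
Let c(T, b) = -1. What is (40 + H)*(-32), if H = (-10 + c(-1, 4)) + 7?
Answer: -1152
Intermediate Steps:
H = -4 (H = (-10 - 1) + 7 = -11 + 7 = -4)
(40 + H)*(-32) = (40 - 4)*(-32) = 36*(-32) = -1152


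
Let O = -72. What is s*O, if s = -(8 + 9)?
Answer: 1224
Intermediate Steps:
s = -17 (s = -1*17 = -17)
s*O = -17*(-72) = 1224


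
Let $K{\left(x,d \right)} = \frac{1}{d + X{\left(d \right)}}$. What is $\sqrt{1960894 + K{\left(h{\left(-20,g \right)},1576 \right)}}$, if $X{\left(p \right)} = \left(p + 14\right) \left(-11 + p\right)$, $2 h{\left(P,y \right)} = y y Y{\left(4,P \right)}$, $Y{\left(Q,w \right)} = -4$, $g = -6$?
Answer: $\frac{\sqrt{12157016271483465470}}{2489926} \approx 1400.3$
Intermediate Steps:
$h{\left(P,y \right)} = - 2 y^{2}$ ($h{\left(P,y \right)} = \frac{y y \left(-4\right)}{2} = \frac{y^{2} \left(-4\right)}{2} = \frac{\left(-4\right) y^{2}}{2} = - 2 y^{2}$)
$X{\left(p \right)} = \left(-11 + p\right) \left(14 + p\right)$ ($X{\left(p \right)} = \left(14 + p\right) \left(-11 + p\right) = \left(-11 + p\right) \left(14 + p\right)$)
$K{\left(x,d \right)} = \frac{1}{-154 + d^{2} + 4 d}$ ($K{\left(x,d \right)} = \frac{1}{d + \left(-154 + d^{2} + 3 d\right)} = \frac{1}{-154 + d^{2} + 4 d}$)
$\sqrt{1960894 + K{\left(h{\left(-20,g \right)},1576 \right)}} = \sqrt{1960894 + \frac{1}{-154 + 1576^{2} + 4 \cdot 1576}} = \sqrt{1960894 + \frac{1}{-154 + 2483776 + 6304}} = \sqrt{1960894 + \frac{1}{2489926}} = \sqrt{\frac{4882480953845}{2489926}} = \frac{\sqrt{12157016271483465470}}{2489926}$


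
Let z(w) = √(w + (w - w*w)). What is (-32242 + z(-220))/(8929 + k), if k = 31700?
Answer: -32242/40629 + 2*I*√12210/40629 ≈ -0.79357 + 0.0054394*I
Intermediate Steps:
z(w) = √(-w² + 2*w) (z(w) = √(w + (w - w²)) = √(-w² + 2*w))
(-32242 + z(-220))/(8929 + k) = (-32242 + √(-220*(2 - 1*(-220))))/(8929 + 31700) = (-32242 + √(-220*(2 + 220)))/40629 = (-32242 + √(-220*222))*(1/40629) = (-32242 + √(-48840))*(1/40629) = (-32242 + 2*I*√12210)*(1/40629) = -32242/40629 + 2*I*√12210/40629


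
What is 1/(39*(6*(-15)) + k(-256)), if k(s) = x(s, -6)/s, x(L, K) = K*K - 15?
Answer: -256/898581 ≈ -0.00028489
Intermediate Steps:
x(L, K) = -15 + K**2 (x(L, K) = K**2 - 15 = -15 + K**2)
k(s) = 21/s (k(s) = (-15 + (-6)**2)/s = (-15 + 36)/s = 21/s)
1/(39*(6*(-15)) + k(-256)) = 1/(39*(6*(-15)) + 21/(-256)) = 1/(39*(-90) + 21*(-1/256)) = 1/(-3510 - 21/256) = 1/(-898581/256) = -256/898581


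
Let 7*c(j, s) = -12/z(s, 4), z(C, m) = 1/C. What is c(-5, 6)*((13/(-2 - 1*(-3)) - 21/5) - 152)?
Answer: 51552/35 ≈ 1472.9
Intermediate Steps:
c(j, s) = -12*s/7 (c(j, s) = (-12*s)/7 = -12*s/7)
c(-5, 6)*((13/(-2 - 1*(-3)) - 21/5) - 152) = (-12/7*6)*((13/(-2 - 1*(-3)) - 21/5) - 152) = -72*((13/(-2 + 3) - 21*⅕) - 152)/7 = -72*((13/1 - 21/5) - 152)/7 = -72*((13*1 - 21/5) - 152)/7 = -72*((13 - 21/5) - 152)/7 = -72*(44/5 - 152)/7 = -72/7*(-716/5) = 51552/35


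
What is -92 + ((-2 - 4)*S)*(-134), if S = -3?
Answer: -2504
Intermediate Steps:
-92 + ((-2 - 4)*S)*(-134) = -92 + ((-2 - 4)*(-3))*(-134) = -92 - 6*(-3)*(-134) = -92 + 18*(-134) = -92 - 2412 = -2504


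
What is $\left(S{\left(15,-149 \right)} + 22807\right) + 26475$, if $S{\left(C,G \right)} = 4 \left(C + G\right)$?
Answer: $48746$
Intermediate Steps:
$S{\left(C,G \right)} = 4 C + 4 G$
$\left(S{\left(15,-149 \right)} + 22807\right) + 26475 = \left(\left(4 \cdot 15 + 4 \left(-149\right)\right) + 22807\right) + 26475 = \left(\left(60 - 596\right) + 22807\right) + 26475 = \left(-536 + 22807\right) + 26475 = 22271 + 26475 = 48746$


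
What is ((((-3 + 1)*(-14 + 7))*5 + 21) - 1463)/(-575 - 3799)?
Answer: 686/2187 ≈ 0.31367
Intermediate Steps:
((((-3 + 1)*(-14 + 7))*5 + 21) - 1463)/(-575 - 3799) = ((-2*(-7)*5 + 21) - 1463)/(-4374) = ((14*5 + 21) - 1463)*(-1/4374) = ((70 + 21) - 1463)*(-1/4374) = (91 - 1463)*(-1/4374) = -1372*(-1/4374) = 686/2187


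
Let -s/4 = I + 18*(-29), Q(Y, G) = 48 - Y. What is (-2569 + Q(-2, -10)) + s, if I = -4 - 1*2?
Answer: -407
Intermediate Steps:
I = -6 (I = -4 - 2 = -6)
s = 2112 (s = -4*(-6 + 18*(-29)) = -4*(-6 - 522) = -4*(-528) = 2112)
(-2569 + Q(-2, -10)) + s = (-2569 + (48 - 1*(-2))) + 2112 = (-2569 + (48 + 2)) + 2112 = (-2569 + 50) + 2112 = -2519 + 2112 = -407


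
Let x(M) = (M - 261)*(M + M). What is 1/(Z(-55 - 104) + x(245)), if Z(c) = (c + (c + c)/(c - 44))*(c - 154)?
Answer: 203/8411647 ≈ 2.4133e-5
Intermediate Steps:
x(M) = 2*M*(-261 + M) (x(M) = (-261 + M)*(2*M) = 2*M*(-261 + M))
Z(c) = (-154 + c)*(c + 2*c/(-44 + c)) (Z(c) = (c + (2*c)/(-44 + c))*(-154 + c) = (c + 2*c/(-44 + c))*(-154 + c) = (-154 + c)*(c + 2*c/(-44 + c)))
1/(Z(-55 - 104) + x(245)) = 1/((-55 - 104)*(6468 + (-55 - 104)² - 196*(-55 - 104))/(-44 + (-55 - 104)) + 2*245*(-261 + 245)) = 1/(-159*(6468 + (-159)² - 196*(-159))/(-44 - 159) + 2*245*(-16)) = 1/(-159*(6468 + 25281 + 31164)/(-203) - 7840) = 1/(-159*(-1/203)*62913 - 7840) = 1/(10003167/203 - 7840) = 1/(8411647/203) = 203/8411647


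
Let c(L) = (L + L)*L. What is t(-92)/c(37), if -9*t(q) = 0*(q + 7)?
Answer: 0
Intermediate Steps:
t(q) = 0 (t(q) = -0*(q + 7) = -0*(7 + q) = -1/9*0 = 0)
c(L) = 2*L**2 (c(L) = (2*L)*L = 2*L**2)
t(-92)/c(37) = 0/((2*37**2)) = 0/((2*1369)) = 0/2738 = 0*(1/2738) = 0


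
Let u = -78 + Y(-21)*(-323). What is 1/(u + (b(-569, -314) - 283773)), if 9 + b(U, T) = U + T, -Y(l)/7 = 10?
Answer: -1/262133 ≈ -3.8149e-6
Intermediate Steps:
Y(l) = -70 (Y(l) = -7*10 = -70)
b(U, T) = -9 + T + U (b(U, T) = -9 + (U + T) = -9 + (T + U) = -9 + T + U)
u = 22532 (u = -78 - 70*(-323) = -78 + 22610 = 22532)
1/(u + (b(-569, -314) - 283773)) = 1/(22532 + ((-9 - 314 - 569) - 283773)) = 1/(22532 + (-892 - 283773)) = 1/(22532 - 284665) = 1/(-262133) = -1/262133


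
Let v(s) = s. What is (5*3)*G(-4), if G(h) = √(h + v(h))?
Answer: 30*I*√2 ≈ 42.426*I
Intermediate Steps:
G(h) = √2*√h (G(h) = √(h + h) = √(2*h) = √2*√h)
(5*3)*G(-4) = (5*3)*(√2*√(-4)) = 15*(√2*(2*I)) = 15*(2*I*√2) = 30*I*√2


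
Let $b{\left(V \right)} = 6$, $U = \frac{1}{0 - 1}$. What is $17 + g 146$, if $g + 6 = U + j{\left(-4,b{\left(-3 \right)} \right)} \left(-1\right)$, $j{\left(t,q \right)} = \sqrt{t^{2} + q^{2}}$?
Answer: $-1005 - 292 \sqrt{13} \approx -2057.8$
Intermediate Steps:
$U = -1$ ($U = \frac{1}{-1} = -1$)
$j{\left(t,q \right)} = \sqrt{q^{2} + t^{2}}$
$g = -7 - 2 \sqrt{13}$ ($g = -6 + \left(-1 + \sqrt{6^{2} + \left(-4\right)^{2}} \left(-1\right)\right) = -6 + \left(-1 + \sqrt{36 + 16} \left(-1\right)\right) = -6 + \left(-1 + \sqrt{52} \left(-1\right)\right) = -6 + \left(-1 + 2 \sqrt{13} \left(-1\right)\right) = -6 - \left(1 + 2 \sqrt{13}\right) = -7 - 2 \sqrt{13} \approx -14.211$)
$17 + g 146 = 17 + \left(-7 - 2 \sqrt{13}\right) 146 = 17 - \left(1022 + 292 \sqrt{13}\right) = -1005 - 292 \sqrt{13}$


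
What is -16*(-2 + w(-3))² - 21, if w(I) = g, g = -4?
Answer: -597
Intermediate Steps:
w(I) = -4
-16*(-2 + w(-3))² - 21 = -16*(-2 - 4)² - 21 = -16*(-6)² - 21 = -16*36 - 21 = -576 - 21 = -597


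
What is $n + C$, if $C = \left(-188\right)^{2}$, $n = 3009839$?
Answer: $3045183$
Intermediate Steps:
$C = 35344$
$n + C = 3009839 + 35344 = 3045183$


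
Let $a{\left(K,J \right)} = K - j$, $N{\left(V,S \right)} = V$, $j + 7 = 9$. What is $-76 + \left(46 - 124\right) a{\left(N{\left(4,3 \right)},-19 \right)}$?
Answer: $-232$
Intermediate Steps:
$j = 2$ ($j = -7 + 9 = 2$)
$a{\left(K,J \right)} = -2 + K$ ($a{\left(K,J \right)} = K - 2 = -2 + K$)
$-76 + \left(46 - 124\right) a{\left(N{\left(4,3 \right)},-19 \right)} = -76 + \left(46 - 124\right) \left(-2 + 4\right) = -76 + \left(46 - 124\right) 2 = -76 - 156 = -232$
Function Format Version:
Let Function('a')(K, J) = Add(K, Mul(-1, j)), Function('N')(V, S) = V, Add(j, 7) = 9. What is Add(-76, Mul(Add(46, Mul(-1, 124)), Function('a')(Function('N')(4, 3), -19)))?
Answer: -232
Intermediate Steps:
j = 2 (j = Add(-7, 9) = 2)
Function('a')(K, J) = Add(-2, K) (Function('a')(K, J) = Add(K, Mul(-1, 2)) = Add(K, -2) = Add(-2, K))
Add(-76, Mul(Add(46, Mul(-1, 124)), Function('a')(Function('N')(4, 3), -19))) = Add(-76, Mul(Add(46, Mul(-1, 124)), Add(-2, 4))) = Add(-76, Mul(Add(46, -124), 2)) = Add(-76, Mul(-78, 2)) = Add(-76, -156) = -232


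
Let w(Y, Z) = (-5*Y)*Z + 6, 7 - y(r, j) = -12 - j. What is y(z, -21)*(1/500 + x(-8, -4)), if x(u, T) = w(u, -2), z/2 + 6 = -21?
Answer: 36999/250 ≈ 148.00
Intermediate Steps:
z = -54 (z = -12 + 2*(-21) = -12 - 42 = -54)
y(r, j) = 19 + j (y(r, j) = 7 - (-12 - j) = 7 + (12 + j) = 19 + j)
w(Y, Z) = 6 - 5*Y*Z (w(Y, Z) = -5*Y*Z + 6 = 6 - 5*Y*Z)
x(u, T) = 6 + 10*u (x(u, T) = 6 - 5*u*(-2) = 6 + 10*u)
y(z, -21)*(1/500 + x(-8, -4)) = (19 - 21)*(1/500 + (6 + 10*(-8))) = -2*(1/500 + (6 - 80)) = -2*(1/500 - 74) = -2*(-36999/500) = 36999/250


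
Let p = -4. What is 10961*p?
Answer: -43844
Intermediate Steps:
10961*p = 10961*(-4) = -43844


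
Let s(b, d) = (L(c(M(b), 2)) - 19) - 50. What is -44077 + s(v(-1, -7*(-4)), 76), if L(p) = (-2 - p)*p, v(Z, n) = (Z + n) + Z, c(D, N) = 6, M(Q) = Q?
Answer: -44194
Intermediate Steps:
v(Z, n) = n + 2*Z
L(p) = p*(-2 - p)
s(b, d) = -117 (s(b, d) = (-1*6*(2 + 6) - 19) - 50 = (-1*6*8 - 19) - 50 = (-48 - 19) - 50 = -67 - 50 = -117)
-44077 + s(v(-1, -7*(-4)), 76) = -44077 - 117 = -44194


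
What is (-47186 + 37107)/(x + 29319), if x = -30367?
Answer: 10079/1048 ≈ 9.6174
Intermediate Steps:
(-47186 + 37107)/(x + 29319) = (-47186 + 37107)/(-30367 + 29319) = -10079/(-1048) = -10079*(-1/1048) = 10079/1048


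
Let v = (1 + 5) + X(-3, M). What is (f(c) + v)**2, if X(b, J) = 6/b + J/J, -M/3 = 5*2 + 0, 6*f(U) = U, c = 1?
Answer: 961/36 ≈ 26.694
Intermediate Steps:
f(U) = U/6
M = -30 (M = -3*(5*2 + 0) = -3*(10 + 0) = -3*10 = -30)
X(b, J) = 1 + 6/b (X(b, J) = 6/b + 1 = 1 + 6/b)
v = 5 (v = (1 + 5) + (6 - 3)/(-3) = 6 - 1/3*3 = 6 - 1 = 5)
(f(c) + v)**2 = ((1/6)*1 + 5)**2 = (1/6 + 5)**2 = (31/6)**2 = 961/36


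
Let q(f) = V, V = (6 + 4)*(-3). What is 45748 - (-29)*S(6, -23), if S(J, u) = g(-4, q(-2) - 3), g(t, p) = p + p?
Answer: 43834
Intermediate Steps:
V = -30 (V = 10*(-3) = -30)
q(f) = -30
g(t, p) = 2*p
S(J, u) = -66 (S(J, u) = 2*(-30 - 3) = 2*(-33) = -66)
45748 - (-29)*S(6, -23) = 45748 - (-29)*(-66) = 45748 - 1*1914 = 45748 - 1914 = 43834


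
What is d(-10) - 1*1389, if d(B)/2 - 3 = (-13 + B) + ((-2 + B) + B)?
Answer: -1473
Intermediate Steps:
d(B) = -24 + 6*B (d(B) = 6 + 2*((-13 + B) + ((-2 + B) + B)) = 6 + 2*((-13 + B) + (-2 + 2*B)) = 6 + 2*(-15 + 3*B) = 6 + (-30 + 6*B) = -24 + 6*B)
d(-10) - 1*1389 = (-24 + 6*(-10)) - 1*1389 = (-24 - 60) - 1389 = -84 - 1389 = -1473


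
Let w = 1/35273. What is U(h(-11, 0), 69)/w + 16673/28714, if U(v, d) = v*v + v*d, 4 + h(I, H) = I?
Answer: -820391410147/28714 ≈ -2.8571e+7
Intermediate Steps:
h(I, H) = -4 + I
w = 1/35273 ≈ 2.8350e-5
U(v, d) = v**2 + d*v
U(h(-11, 0), 69)/w + 16673/28714 = ((-4 - 11)*(69 + (-4 - 11)))/(1/35273) + 16673/28714 = -15*(69 - 15)*35273 + 16673*(1/28714) = -15*54*35273 + 16673/28714 = -810*35273 + 16673/28714 = -28571130 + 16673/28714 = -820391410147/28714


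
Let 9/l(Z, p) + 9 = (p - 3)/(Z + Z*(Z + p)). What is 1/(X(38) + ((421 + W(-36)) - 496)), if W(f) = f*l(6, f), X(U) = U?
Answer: -509/41 ≈ -12.415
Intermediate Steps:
l(Z, p) = 9/(-9 + (-3 + p)/(Z + Z*(Z + p))) (l(Z, p) = 9/(-9 + (p - 3)/(Z + Z*(Z + p))) = 9/(-9 + (-3 + p)/(Z + Z*(Z + p))))
W(f) = -54*f*(7 + f)/(381 + 53*f) (W(f) = f*(-9*6*(1 + 6 + f)/(3 - f + 9*6 + 9*6**2 + 9*6*f)) = f*(-9*6*(7 + f)/(3 - f + 54 + 9*36 + 54*f)) = f*(-9*6*(7 + f)/(3 - f + 54 + 324 + 54*f)) = f*(-9*6*(7 + f)/(381 + 53*f)) = f*(-54*(7 + f)/(381 + 53*f)) = -54*f*(7 + f)/(381 + 53*f))
1/(X(38) + ((421 + W(-36)) - 496)) = 1/(38 + ((421 - 54*(-36)*(7 - 36)/(381 + 53*(-36))) - 496)) = 1/(38 + ((421 - 54*(-36)*(-29)/(381 - 1908)) - 496)) = 1/(38 + ((421 - 54*(-36)*(-29)/(-1527)) - 496)) = 1/(38 + ((421 - 54*(-36)*(-1/1527)*(-29)) - 496)) = 1/(38 + ((421 + 18792/509) - 496)) = 1/(38 + (233081/509 - 496)) = 1/(38 - 19383/509) = 1/(-41/509) = -509/41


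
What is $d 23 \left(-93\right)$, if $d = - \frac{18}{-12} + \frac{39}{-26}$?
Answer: $0$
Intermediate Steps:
$d = 0$ ($d = \left(-18\right) \left(- \frac{1}{12}\right) + 39 \left(- \frac{1}{26}\right) = \frac{3}{2} - \frac{3}{2} = 0$)
$d 23 \left(-93\right) = 0 \cdot 23 \left(-93\right) = 0 \left(-93\right) = 0$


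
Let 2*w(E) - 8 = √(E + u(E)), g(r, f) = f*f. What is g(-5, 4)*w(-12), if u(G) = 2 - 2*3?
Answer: 64 + 32*I ≈ 64.0 + 32.0*I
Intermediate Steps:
g(r, f) = f²
u(G) = -4 (u(G) = 2 - 6 = -4)
w(E) = 4 + √(-4 + E)/2 (w(E) = 4 + √(E - 4)/2 = 4 + √(-4 + E)/2)
g(-5, 4)*w(-12) = 4²*(4 + √(-4 - 12)/2) = 16*(4 + √(-16)/2) = 16*(4 + (4*I)/2) = 16*(4 + 2*I) = 64 + 32*I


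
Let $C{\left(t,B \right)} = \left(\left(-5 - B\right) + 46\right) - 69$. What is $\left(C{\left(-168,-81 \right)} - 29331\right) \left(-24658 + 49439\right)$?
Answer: $-725538118$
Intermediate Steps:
$C{\left(t,B \right)} = -28 - B$ ($C{\left(t,B \right)} = \left(41 - B\right) - 69 = -28 - B$)
$\left(C{\left(-168,-81 \right)} - 29331\right) \left(-24658 + 49439\right) = \left(\left(-28 - -81\right) - 29331\right) \left(-24658 + 49439\right) = \left(\left(-28 + 81\right) - 29331\right) 24781 = \left(53 - 29331\right) 24781 = \left(-29278\right) 24781 = -725538118$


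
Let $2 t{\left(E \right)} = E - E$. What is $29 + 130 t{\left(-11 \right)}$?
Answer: $29$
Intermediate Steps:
$t{\left(E \right)} = 0$ ($t{\left(E \right)} = \frac{E - E}{2} = \frac{1}{2} \cdot 0 = 0$)
$29 + 130 t{\left(-11 \right)} = 29 + 130 \cdot 0 = 29 + 0 = 29$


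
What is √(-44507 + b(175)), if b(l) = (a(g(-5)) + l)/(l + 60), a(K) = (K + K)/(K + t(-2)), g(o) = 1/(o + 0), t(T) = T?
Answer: 14*I*√686895/55 ≈ 210.97*I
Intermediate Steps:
g(o) = 1/o
a(K) = 2*K/(-2 + K) (a(K) = (K + K)/(K - 2) = (2*K)/(-2 + K) = 2*K/(-2 + K))
b(l) = (2/11 + l)/(60 + l) (b(l) = (2/(-5*(-2 + 1/(-5))) + l)/(l + 60) = (2*(-⅕)/(-2 - ⅕) + l)/(60 + l) = (2*(-⅕)/(-11/5) + l)/(60 + l) = (2*(-⅕)*(-5/11) + l)/(60 + l) = (2/11 + l)/(60 + l))
√(-44507 + b(175)) = √(-44507 + (2/11 + 175)/(60 + 175)) = √(-44507 + (1927/11)/235) = √(-44507 + (1/235)*(1927/11)) = √(-44507 + 41/55) = √(-2447844/55) = 14*I*√686895/55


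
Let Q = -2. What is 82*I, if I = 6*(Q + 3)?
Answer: 492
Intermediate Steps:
I = 6 (I = 6*(-2 + 3) = 6*1 = 6)
82*I = 82*6 = 492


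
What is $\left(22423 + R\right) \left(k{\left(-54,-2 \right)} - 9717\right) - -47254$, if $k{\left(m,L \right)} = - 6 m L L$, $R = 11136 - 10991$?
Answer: $-189997874$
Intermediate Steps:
$R = 145$
$k{\left(m,L \right)} = - 6 m L^{2}$ ($k{\left(m,L \right)} = - 6 L m L = - 6 m L^{2}$)
$\left(22423 + R\right) \left(k{\left(-54,-2 \right)} - 9717\right) - -47254 = \left(22423 + 145\right) \left(\left(-6\right) \left(-54\right) \left(-2\right)^{2} - 9717\right) - -47254 = 22568 \left(\left(-6\right) \left(-54\right) 4 - 9717\right) + 47254 = 22568 \left(1296 - 9717\right) + 47254 = 22568 \left(-8421\right) + 47254 = -190045128 + 47254 = -189997874$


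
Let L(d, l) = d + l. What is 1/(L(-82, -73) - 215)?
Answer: -1/370 ≈ -0.0027027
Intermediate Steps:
1/(L(-82, -73) - 215) = 1/((-82 - 73) - 215) = 1/(-155 - 215) = 1/(-370) = -1/370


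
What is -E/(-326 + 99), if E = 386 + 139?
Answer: 525/227 ≈ 2.3128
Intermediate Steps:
E = 525
-E/(-326 + 99) = -525/(-326 + 99) = -525/(-227) = -525*(-1)/227 = -1*(-525/227) = 525/227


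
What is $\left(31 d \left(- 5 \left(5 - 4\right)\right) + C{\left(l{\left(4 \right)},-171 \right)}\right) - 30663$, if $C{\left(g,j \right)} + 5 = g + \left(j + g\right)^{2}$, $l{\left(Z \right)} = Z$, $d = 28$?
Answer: $-7115$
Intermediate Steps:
$C{\left(g,j \right)} = -5 + g + \left(g + j\right)^{2}$ ($C{\left(g,j \right)} = -5 + \left(g + \left(j + g\right)^{2}\right) = -5 + \left(g + \left(g + j\right)^{2}\right) = -5 + g + \left(g + j\right)^{2}$)
$\left(31 d \left(- 5 \left(5 - 4\right)\right) + C{\left(l{\left(4 \right)},-171 \right)}\right) - 30663 = \left(31 \cdot 28 \left(- 5 \left(5 - 4\right)\right) + \left(-5 + 4 + \left(4 - 171\right)^{2}\right)\right) - 30663 = \left(868 \left(\left(-5\right) 1\right) + \left(-5 + 4 + \left(-167\right)^{2}\right)\right) - 30663 = \left(868 \left(-5\right) + \left(-5 + 4 + 27889\right)\right) - 30663 = \left(-4340 + 27888\right) - 30663 = 23548 - 30663 = -7115$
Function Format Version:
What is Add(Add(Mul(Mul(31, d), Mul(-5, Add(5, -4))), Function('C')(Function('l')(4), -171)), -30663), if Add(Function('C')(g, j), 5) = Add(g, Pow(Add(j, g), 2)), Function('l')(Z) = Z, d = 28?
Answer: -7115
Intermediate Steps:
Function('C')(g, j) = Add(-5, g, Pow(Add(g, j), 2)) (Function('C')(g, j) = Add(-5, Add(g, Pow(Add(j, g), 2))) = Add(-5, Add(g, Pow(Add(g, j), 2))) = Add(-5, g, Pow(Add(g, j), 2)))
Add(Add(Mul(Mul(31, d), Mul(-5, Add(5, -4))), Function('C')(Function('l')(4), -171)), -30663) = Add(Add(Mul(Mul(31, 28), Mul(-5, Add(5, -4))), Add(-5, 4, Pow(Add(4, -171), 2))), -30663) = Add(Add(Mul(868, Mul(-5, 1)), Add(-5, 4, Pow(-167, 2))), -30663) = Add(Add(Mul(868, -5), Add(-5, 4, 27889)), -30663) = Add(Add(-4340, 27888), -30663) = Add(23548, -30663) = -7115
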